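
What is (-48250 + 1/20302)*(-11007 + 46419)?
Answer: -17344292961294/10151 ≈ -1.7086e+9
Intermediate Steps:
(-48250 + 1/20302)*(-11007 + 46419) = (-48250 + 1/20302)*35412 = -979571499/20302*35412 = -17344292961294/10151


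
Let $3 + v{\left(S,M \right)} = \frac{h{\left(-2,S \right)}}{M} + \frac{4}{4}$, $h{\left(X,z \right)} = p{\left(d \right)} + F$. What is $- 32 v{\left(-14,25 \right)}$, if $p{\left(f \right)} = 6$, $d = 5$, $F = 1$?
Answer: $\frac{1376}{25} \approx 55.04$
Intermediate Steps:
$h{\left(X,z \right)} = 7$ ($h{\left(X,z \right)} = 6 + 1 = 7$)
$v{\left(S,M \right)} = -2 + \frac{7}{M}$ ($v{\left(S,M \right)} = -3 + \left(\frac{7}{M} + \frac{4}{4}\right) = -3 + \left(\frac{7}{M} + 4 \cdot \frac{1}{4}\right) = -3 + \left(\frac{7}{M} + 1\right) = -3 + \left(1 + \frac{7}{M}\right) = -2 + \frac{7}{M}$)
$- 32 v{\left(-14,25 \right)} = - 32 \left(-2 + \frac{7}{25}\right) = \left(-32\right) \left(- \frac{43}{25}\right) = \frac{1376}{25}$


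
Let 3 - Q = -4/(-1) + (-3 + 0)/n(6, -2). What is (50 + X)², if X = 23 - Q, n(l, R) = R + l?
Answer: 85849/16 ≈ 5365.6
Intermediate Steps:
Q = -¼ (Q = 3 - (-4/(-1) + (-3 + 0)/(-2 + 6)) = 3 - (-4*(-1) - 3/4) = 3 - (4 - 3*¼) = 3 - (4 - ¾) = 3 - 1*13/4 = 3 - 13/4 = -¼ ≈ -0.25000)
X = 93/4 (X = 23 - 1*(-¼) = 23 + ¼ = 93/4 ≈ 23.250)
(50 + X)² = (50 + 93/4)² = (293/4)² = 85849/16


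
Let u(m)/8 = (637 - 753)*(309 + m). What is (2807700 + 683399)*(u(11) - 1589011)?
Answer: -6584111472129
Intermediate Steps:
u(m) = -286752 - 928*m (u(m) = 8*((637 - 753)*(309 + m)) = 8*(-116*(309 + m)) = 8*(-35844 - 116*m) = -286752 - 928*m)
(2807700 + 683399)*(u(11) - 1589011) = (2807700 + 683399)*((-286752 - 928*11) - 1589011) = 3491099*((-286752 - 10208) - 1589011) = 3491099*(-296960 - 1589011) = 3491099*(-1885971) = -6584111472129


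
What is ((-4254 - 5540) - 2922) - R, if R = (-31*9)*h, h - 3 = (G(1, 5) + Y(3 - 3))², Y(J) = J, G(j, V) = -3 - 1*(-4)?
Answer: -11600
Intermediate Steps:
G(j, V) = 1 (G(j, V) = -3 + 4 = 1)
h = 4 (h = 3 + (1 + (3 - 3))² = 3 + (1 + 0)² = 3 + 1² = 3 + 1 = 4)
R = -1116 (R = -31*9*4 = -279*4 = -1116)
((-4254 - 5540) - 2922) - R = ((-4254 - 5540) - 2922) - 1*(-1116) = (-9794 - 2922) + 1116 = -12716 + 1116 = -11600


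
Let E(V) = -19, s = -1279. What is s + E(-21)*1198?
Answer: -24041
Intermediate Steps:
s + E(-21)*1198 = -1279 - 19*1198 = -1279 - 22762 = -24041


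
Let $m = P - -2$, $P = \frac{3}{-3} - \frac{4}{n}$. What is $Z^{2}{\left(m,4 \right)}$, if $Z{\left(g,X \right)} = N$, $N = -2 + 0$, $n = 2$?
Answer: $4$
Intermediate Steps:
$P = -3$ ($P = \frac{3}{-3} - \frac{4}{2} = 3 \left(- \frac{1}{3}\right) - 2 = -1 - 2 = -3$)
$m = -1$ ($m = -3 - -2 = -3 + 2 = -1$)
$N = -2$
$Z{\left(g,X \right)} = -2$
$Z^{2}{\left(m,4 \right)} = \left(-2\right)^{2} = 4$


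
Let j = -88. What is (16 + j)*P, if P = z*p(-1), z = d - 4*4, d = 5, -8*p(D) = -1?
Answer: 99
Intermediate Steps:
p(D) = ⅛ (p(D) = -⅛*(-1) = ⅛)
z = -11 (z = 5 - 4*4 = 5 - 16 = -11)
P = -11/8 (P = -11*⅛ = -11/8 ≈ -1.3750)
(16 + j)*P = (16 - 88)*(-11/8) = -72*(-11/8) = 99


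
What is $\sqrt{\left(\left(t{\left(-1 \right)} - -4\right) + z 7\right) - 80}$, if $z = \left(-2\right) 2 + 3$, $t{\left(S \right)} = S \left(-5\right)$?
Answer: $i \sqrt{78} \approx 8.8318 i$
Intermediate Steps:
$t{\left(S \right)} = - 5 S$
$z = -1$ ($z = -4 + 3 = -1$)
$\sqrt{\left(\left(t{\left(-1 \right)} - -4\right) + z 7\right) - 80} = \sqrt{\left(\left(\left(-5\right) \left(-1\right) - -4\right) - 7\right) - 80} = \sqrt{\left(\left(5 + 4\right) - 7\right) - 80} = \sqrt{\left(9 - 7\right) - 80} = \sqrt{2 - 80} = \sqrt{-78} = i \sqrt{78}$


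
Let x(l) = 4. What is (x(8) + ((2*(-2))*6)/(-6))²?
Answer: 64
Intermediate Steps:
(x(8) + ((2*(-2))*6)/(-6))² = (4 + ((2*(-2))*6)/(-6))² = (4 - 4*6*(-⅙))² = (4 - 24*(-⅙))² = (4 + 4)² = 8² = 64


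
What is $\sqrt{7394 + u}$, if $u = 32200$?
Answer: $\sqrt{39594} \approx 198.98$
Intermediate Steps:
$\sqrt{7394 + u} = \sqrt{7394 + 32200} = \sqrt{39594}$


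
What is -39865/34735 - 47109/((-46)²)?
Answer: -344137091/14699852 ≈ -23.411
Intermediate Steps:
-39865/34735 - 47109/((-46)²) = -39865*1/34735 - 47109/2116 = -7973/6947 - 47109*1/2116 = -7973/6947 - 47109/2116 = -344137091/14699852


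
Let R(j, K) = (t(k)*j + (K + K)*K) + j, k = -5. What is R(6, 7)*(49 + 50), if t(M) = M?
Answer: 7326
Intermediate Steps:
R(j, K) = -4*j + 2*K² (R(j, K) = (-5*j + (K + K)*K) + j = (-5*j + (2*K)*K) + j = (-5*j + 2*K²) + j = -4*j + 2*K²)
R(6, 7)*(49 + 50) = (-4*6 + 2*7²)*(49 + 50) = (-24 + 2*49)*99 = (-24 + 98)*99 = 74*99 = 7326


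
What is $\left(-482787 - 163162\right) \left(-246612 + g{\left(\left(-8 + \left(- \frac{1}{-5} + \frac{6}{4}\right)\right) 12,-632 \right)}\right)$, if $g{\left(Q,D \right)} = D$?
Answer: $159707014556$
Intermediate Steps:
$\left(-482787 - 163162\right) \left(-246612 + g{\left(\left(-8 + \left(- \frac{1}{-5} + \frac{6}{4}\right)\right) 12,-632 \right)}\right) = \left(-482787 - 163162\right) \left(-246612 - 632\right) = \left(-645949\right) \left(-247244\right) = 159707014556$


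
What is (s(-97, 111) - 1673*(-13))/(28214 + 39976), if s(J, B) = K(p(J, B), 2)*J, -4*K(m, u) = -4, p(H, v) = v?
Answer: 10826/34095 ≈ 0.31752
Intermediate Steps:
K(m, u) = 1 (K(m, u) = -1/4*(-4) = 1)
s(J, B) = J (s(J, B) = 1*J = J)
(s(-97, 111) - 1673*(-13))/(28214 + 39976) = (-97 - 1673*(-13))/(28214 + 39976) = (-97 + 21749)/68190 = 21652*(1/68190) = 10826/34095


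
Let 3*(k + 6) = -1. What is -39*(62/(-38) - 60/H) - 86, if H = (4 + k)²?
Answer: 379315/931 ≈ 407.43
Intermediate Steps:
k = -19/3 (k = -6 + (⅓)*(-1) = -6 - ⅓ = -19/3 ≈ -6.3333)
H = 49/9 (H = (4 - 19/3)² = (-7/3)² = 49/9 ≈ 5.4444)
-39*(62/(-38) - 60/H) - 86 = -39*(62/(-38) - 60/49/9) - 86 = -39*(62*(-1/38) - 60*9/49) - 86 = -39*(-31/19 - 540/49) - 86 = -39*(-11779/931) - 86 = 459381/931 - 86 = 379315/931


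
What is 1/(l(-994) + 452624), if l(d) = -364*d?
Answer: 1/814440 ≈ 1.2278e-6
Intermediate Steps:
1/(l(-994) + 452624) = 1/(-364*(-994) + 452624) = 1/(361816 + 452624) = 1/814440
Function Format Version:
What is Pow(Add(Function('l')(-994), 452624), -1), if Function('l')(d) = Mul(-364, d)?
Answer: Rational(1, 814440) ≈ 1.2278e-6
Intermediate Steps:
Pow(Add(Function('l')(-994), 452624), -1) = Pow(Add(Mul(-364, -994), 452624), -1) = Pow(Add(361816, 452624), -1) = Pow(814440, -1) = Rational(1, 814440)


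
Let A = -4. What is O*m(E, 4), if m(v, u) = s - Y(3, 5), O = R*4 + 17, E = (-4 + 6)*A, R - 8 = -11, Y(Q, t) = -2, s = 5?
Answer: 35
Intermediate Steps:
R = -3 (R = 8 - 11 = -3)
E = -8 (E = (-4 + 6)*(-4) = 2*(-4) = -8)
O = 5 (O = -3*4 + 17 = -12 + 17 = 5)
m(v, u) = 7 (m(v, u) = 5 - 1*(-2) = 5 + 2 = 7)
O*m(E, 4) = 5*7 = 35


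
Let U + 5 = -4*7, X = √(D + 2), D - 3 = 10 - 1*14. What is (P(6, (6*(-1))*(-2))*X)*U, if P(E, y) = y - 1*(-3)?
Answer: -495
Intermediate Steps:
D = -1 (D = 3 + (10 - 1*14) = 3 + (10 - 14) = 3 - 4 = -1)
P(E, y) = 3 + y (P(E, y) = y + 3 = 3 + y)
X = 1 (X = √(-1 + 2) = √1 = 1)
U = -33 (U = -5 - 4*7 = -5 - 28 = -33)
(P(6, (6*(-1))*(-2))*X)*U = ((3 + (6*(-1))*(-2))*1)*(-33) = ((3 - 6*(-2))*1)*(-33) = ((3 + 12)*1)*(-33) = (15*1)*(-33) = 15*(-33) = -495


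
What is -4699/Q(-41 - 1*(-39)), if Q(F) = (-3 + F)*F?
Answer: -4699/10 ≈ -469.90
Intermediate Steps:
Q(F) = F*(-3 + F)
-4699/Q(-41 - 1*(-39)) = -4699*1/((-41 - 1*(-39))*(-3 + (-41 - 1*(-39)))) = -4699*1/((-41 + 39)*(-3 + (-41 + 39))) = -4699*(-1/(2*(-3 - 2))) = -4699/((-2*(-5))) = -4699/10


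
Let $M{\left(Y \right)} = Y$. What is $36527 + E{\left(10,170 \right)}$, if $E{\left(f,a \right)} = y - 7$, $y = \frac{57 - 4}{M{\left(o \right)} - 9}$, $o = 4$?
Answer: $\frac{182547}{5} \approx 36509.0$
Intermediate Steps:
$y = - \frac{53}{5}$ ($y = \frac{57 - 4}{4 - 9} = \frac{53}{-5} = 53 \left(- \frac{1}{5}\right) = - \frac{53}{5} \approx -10.6$)
$E{\left(f,a \right)} = - \frac{88}{5}$ ($E{\left(f,a \right)} = - \frac{53}{5} - 7 = - \frac{88}{5}$)
$36527 + E{\left(10,170 \right)} = 36527 - \frac{88}{5} = \frac{182547}{5}$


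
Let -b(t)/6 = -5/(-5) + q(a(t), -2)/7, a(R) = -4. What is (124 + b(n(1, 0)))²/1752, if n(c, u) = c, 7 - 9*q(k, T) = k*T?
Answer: 768800/96579 ≈ 7.9603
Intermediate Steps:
q(k, T) = 7/9 - T*k/9 (q(k, T) = 7/9 - k*T/9 = 7/9 - T*k/9)
b(t) = -124/21 (b(t) = -6*(-5/(-5) + (7/9 - ⅑*(-2)*(-4))/7) = -6*(-5*(-⅕) + (7/9 - 8/9)*(⅐)) = -6*(1 - ⅑*⅐) = -6*(1 - 1/63) = -6*62/63 = -124/21)
(124 + b(n(1, 0)))²/1752 = (124 - 124/21)²/1752 = (2480/21)²*(1/1752) = (6150400/441)*(1/1752) = 768800/96579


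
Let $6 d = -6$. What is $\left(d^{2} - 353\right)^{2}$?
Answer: $123904$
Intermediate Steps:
$d = -1$ ($d = \frac{1}{6} \left(-6\right) = -1$)
$\left(d^{2} - 353\right)^{2} = \left(\left(-1\right)^{2} - 353\right)^{2} = \left(1 - 353\right)^{2} = \left(-352\right)^{2} = 123904$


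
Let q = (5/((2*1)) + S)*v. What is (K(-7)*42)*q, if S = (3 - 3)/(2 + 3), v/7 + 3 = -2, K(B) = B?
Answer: 25725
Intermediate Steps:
v = -35 (v = -21 + 7*(-2) = -21 - 14 = -35)
S = 0 (S = 0/5 = 0*(⅕) = 0)
q = -175/2 (q = (5/((2*1)) + 0)*(-35) = (5/2 + 0)*(-35) = (5/2)*(-35) = -175/2 ≈ -87.500)
(K(-7)*42)*q = -7*42*(-175/2) = -294*(-175/2) = 25725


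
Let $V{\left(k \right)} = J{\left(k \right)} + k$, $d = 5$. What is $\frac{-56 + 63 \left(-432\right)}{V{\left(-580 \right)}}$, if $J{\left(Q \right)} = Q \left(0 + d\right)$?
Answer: $\frac{3409}{435} \approx 7.8368$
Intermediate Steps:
$J{\left(Q \right)} = 5 Q$ ($J{\left(Q \right)} = Q \left(0 + 5\right) = Q 5 = 5 Q$)
$V{\left(k \right)} = 6 k$ ($V{\left(k \right)} = 5 k + k = 6 k$)
$\frac{-56 + 63 \left(-432\right)}{V{\left(-580 \right)}} = \frac{-56 + 63 \left(-432\right)}{6 \left(-580\right)} = \frac{-56 - 27216}{-3480} = \left(-27272\right) \left(- \frac{1}{3480}\right) = \frac{3409}{435}$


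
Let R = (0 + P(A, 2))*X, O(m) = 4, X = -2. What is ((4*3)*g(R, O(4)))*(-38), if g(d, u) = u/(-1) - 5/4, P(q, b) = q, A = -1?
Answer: 2394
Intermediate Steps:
R = 2 (R = (0 - 1)*(-2) = -1*(-2) = 2)
g(d, u) = -5/4 - u (g(d, u) = u*(-1) - 5*¼ = -u - 5/4 = -5/4 - u)
((4*3)*g(R, O(4)))*(-38) = ((4*3)*(-5/4 - 1*4))*(-38) = (12*(-5/4 - 4))*(-38) = (12*(-21/4))*(-38) = -63*(-38) = 2394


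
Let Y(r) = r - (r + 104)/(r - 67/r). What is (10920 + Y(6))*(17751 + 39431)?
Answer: 19405626612/31 ≈ 6.2599e+8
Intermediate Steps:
Y(r) = r - (104 + r)/(r - 67/r)
(10920 + Y(6))*(17751 + 39431) = (10920 + 6*(-171 + 6² - 1*6)/(-67 + 6²))*(17751 + 39431) = (10920 + 6*(-171 + 36 - 6)/(-67 + 36))*57182 = (10920 + 6*(-141)/(-31))*57182 = (10920 + 6*(-1/31)*(-141))*57182 = (10920 + 846/31)*57182 = (339366/31)*57182 = 19405626612/31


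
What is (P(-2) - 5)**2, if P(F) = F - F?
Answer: 25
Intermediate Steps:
P(F) = 0
(P(-2) - 5)**2 = (0 - 5)**2 = (-5)**2 = 25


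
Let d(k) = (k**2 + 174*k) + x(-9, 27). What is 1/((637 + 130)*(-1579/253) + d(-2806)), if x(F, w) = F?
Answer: 253/1867290806 ≈ 1.3549e-7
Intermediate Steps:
d(k) = -9 + k**2 + 174*k (d(k) = (k**2 + 174*k) - 9 = -9 + k**2 + 174*k)
1/((637 + 130)*(-1579/253) + d(-2806)) = 1/((637 + 130)*(-1579/253) + (-9 + (-2806)**2 + 174*(-2806))) = 1/(767*(-1579*1/253) + (-9 + 7873636 - 488244)) = 1/(767*(-1579/253) + 7385383) = 1/(-1211093/253 + 7385383) = 1/(1867290806/253) = 253/1867290806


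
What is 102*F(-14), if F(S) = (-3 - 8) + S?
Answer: -2550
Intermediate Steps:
F(S) = -11 + S
102*F(-14) = 102*(-11 - 14) = 102*(-25) = -2550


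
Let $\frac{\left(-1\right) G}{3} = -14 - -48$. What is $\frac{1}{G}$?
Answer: $- \frac{1}{102} \approx -0.0098039$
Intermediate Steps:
$G = -102$ ($G = - 3 \left(-14 - -48\right) = - 3 \left(-14 + 48\right) = \left(-3\right) 34 = -102$)
$\frac{1}{G} = \frac{1}{-102} = - \frac{1}{102}$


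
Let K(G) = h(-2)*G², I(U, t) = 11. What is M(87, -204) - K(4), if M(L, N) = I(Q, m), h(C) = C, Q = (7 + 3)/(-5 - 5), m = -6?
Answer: 43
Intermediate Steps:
Q = -1 (Q = 10/(-10) = 10*(-⅒) = -1)
M(L, N) = 11
K(G) = -2*G²
M(87, -204) - K(4) = 11 - (-2)*4² = 11 - (-2)*16 = 11 - 1*(-32) = 11 + 32 = 43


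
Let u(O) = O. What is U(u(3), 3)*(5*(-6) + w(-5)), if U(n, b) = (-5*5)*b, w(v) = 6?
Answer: 1800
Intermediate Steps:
U(n, b) = -25*b
U(u(3), 3)*(5*(-6) + w(-5)) = (-25*3)*(5*(-6) + 6) = -75*(-30 + 6) = -75*(-24) = 1800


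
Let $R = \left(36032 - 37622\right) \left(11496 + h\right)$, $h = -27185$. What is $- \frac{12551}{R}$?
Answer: $- \frac{12551}{24945510} \approx -0.00050314$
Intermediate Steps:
$R = 24945510$ ($R = \left(36032 - 37622\right) \left(11496 - 27185\right) = \left(-1590\right) \left(-15689\right) = 24945510$)
$- \frac{12551}{R} = - \frac{12551}{24945510}$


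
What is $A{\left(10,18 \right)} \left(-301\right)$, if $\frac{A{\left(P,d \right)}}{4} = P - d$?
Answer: $9632$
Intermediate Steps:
$A{\left(P,d \right)} = - 4 d + 4 P$ ($A{\left(P,d \right)} = 4 \left(P - d\right) = - 4 d + 4 P$)
$A{\left(10,18 \right)} \left(-301\right) = \left(\left(-4\right) 18 + 4 \cdot 10\right) \left(-301\right) = \left(-72 + 40\right) \left(-301\right) = \left(-32\right) \left(-301\right) = 9632$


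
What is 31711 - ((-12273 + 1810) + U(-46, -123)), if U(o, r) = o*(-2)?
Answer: 42082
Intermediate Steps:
U(o, r) = -2*o
31711 - ((-12273 + 1810) + U(-46, -123)) = 31711 - ((-12273 + 1810) - 2*(-46)) = 31711 - (-10463 + 92) = 31711 - 1*(-10371) = 31711 + 10371 = 42082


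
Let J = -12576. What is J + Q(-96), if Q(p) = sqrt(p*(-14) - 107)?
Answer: -12576 + sqrt(1237) ≈ -12541.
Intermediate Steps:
Q(p) = sqrt(-107 - 14*p) (Q(p) = sqrt(-14*p - 107) = sqrt(-107 - 14*p))
J + Q(-96) = -12576 + sqrt(-107 - 14*(-96)) = -12576 + sqrt(-107 + 1344) = -12576 + sqrt(1237)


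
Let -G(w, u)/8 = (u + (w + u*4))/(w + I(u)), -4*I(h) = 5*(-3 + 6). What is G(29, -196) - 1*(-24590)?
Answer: 2514022/101 ≈ 24891.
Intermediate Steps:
I(h) = -15/4 (I(h) = -5*(-3 + 6)/4 = -5*3/4 = -¼*15 = -15/4)
G(w, u) = -8*(w + 5*u)/(-15/4 + w) (G(w, u) = -8*(u + (w + u*4))/(w - 15/4) = -8*(u + (w + 4*u))/(-15/4 + w) = -8*(w + 5*u)/(-15/4 + w))
G(29, -196) - 1*(-24590) = 32*(-1*29 - 5*(-196))/(-15 + 4*29) - 1*(-24590) = 32*(-29 + 980)/(-15 + 116) + 24590 = 32*951/101 + 24590 = 32*(1/101)*951 + 24590 = 30432/101 + 24590 = 2514022/101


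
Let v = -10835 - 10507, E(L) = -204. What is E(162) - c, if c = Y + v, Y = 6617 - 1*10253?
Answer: 24774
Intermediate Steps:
v = -21342
Y = -3636 (Y = 6617 - 10253 = -3636)
c = -24978 (c = -3636 - 21342 = -24978)
E(162) - c = -204 - 1*(-24978) = -204 + 24978 = 24774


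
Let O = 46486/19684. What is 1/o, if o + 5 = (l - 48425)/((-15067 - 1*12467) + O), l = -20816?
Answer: -270966385/673362003 ≈ -0.40241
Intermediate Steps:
O = 23243/9842 (O = 46486*(1/19684) = 23243/9842 ≈ 2.3616)
o = -673362003/270966385 (o = -5 + (-20816 - 48425)/((-15067 - 1*12467) + 23243/9842) = -5 - 69241/((-15067 - 12467) + 23243/9842) = -5 - 69241/(-27534 + 23243/9842) = -5 - 69241/(-270966385/9842) = -5 - 69241*(-9842/270966385) = -5 + 681469922/270966385 = -673362003/270966385 ≈ -2.4850)
1/o = 1/(-673362003/270966385) = -270966385/673362003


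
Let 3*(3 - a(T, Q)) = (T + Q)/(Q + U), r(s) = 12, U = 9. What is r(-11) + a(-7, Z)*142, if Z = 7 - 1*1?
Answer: 19852/45 ≈ 441.16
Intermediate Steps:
Z = 6 (Z = 7 - 1 = 6)
a(T, Q) = 3 - (Q + T)/(3*(9 + Q)) (a(T, Q) = 3 - (T + Q)/(3*(Q + 9)) = 3 - (Q + T)/(3*(9 + Q)))
r(-11) + a(-7, Z)*142 = 12 + ((81 - 1*(-7) + 8*6)/(3*(9 + 6)))*142 = 12 + ((1/3)*(81 + 7 + 48)/15)*142 = 12 + ((1/3)*(1/15)*136)*142 = 12 + (136/45)*142 = 12 + 19312/45 = 19852/45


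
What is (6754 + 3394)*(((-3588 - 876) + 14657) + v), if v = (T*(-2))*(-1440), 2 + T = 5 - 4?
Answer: 74212324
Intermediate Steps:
T = -1 (T = -2 + (5 - 4) = -2 + 1 = -1)
v = -2880 (v = -1*(-2)*(-1440) = 2*(-1440) = -2880)
(6754 + 3394)*(((-3588 - 876) + 14657) + v) = (6754 + 3394)*(((-3588 - 876) + 14657) - 2880) = 10148*((-4464 + 14657) - 2880) = 10148*(10193 - 2880) = 10148*7313 = 74212324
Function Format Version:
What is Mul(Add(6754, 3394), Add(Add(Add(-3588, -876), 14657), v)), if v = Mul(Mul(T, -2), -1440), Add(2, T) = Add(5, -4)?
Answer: 74212324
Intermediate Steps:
T = -1 (T = Add(-2, Add(5, -4)) = Add(-2, 1) = -1)
v = -2880 (v = Mul(Mul(-1, -2), -1440) = Mul(2, -1440) = -2880)
Mul(Add(6754, 3394), Add(Add(Add(-3588, -876), 14657), v)) = Mul(Add(6754, 3394), Add(Add(Add(-3588, -876), 14657), -2880)) = Mul(10148, Add(Add(-4464, 14657), -2880)) = Mul(10148, Add(10193, -2880)) = Mul(10148, 7313) = 74212324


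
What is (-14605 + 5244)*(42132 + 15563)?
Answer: -540082895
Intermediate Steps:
(-14605 + 5244)*(42132 + 15563) = -9361*57695 = -540082895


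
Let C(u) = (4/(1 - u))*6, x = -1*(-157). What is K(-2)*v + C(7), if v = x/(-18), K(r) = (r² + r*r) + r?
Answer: -169/3 ≈ -56.333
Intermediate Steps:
K(r) = r + 2*r² (K(r) = (r² + r²) + r = 2*r² + r = r + 2*r²)
x = 157
C(u) = 24/(1 - u)
v = -157/18 (v = 157/(-18) = 157*(-1/18) = -157/18 ≈ -8.7222)
K(-2)*v + C(7) = -2*(1 + 2*(-2))*(-157/18) - 24/(-1 + 7) = -2*(1 - 4)*(-157/18) - 24/6 = -2*(-3)*(-157/18) - 24*⅙ = 6*(-157/18) - 4 = -157/3 - 4 = -169/3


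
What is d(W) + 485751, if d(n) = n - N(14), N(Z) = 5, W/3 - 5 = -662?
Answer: 483775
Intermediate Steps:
W = -1971 (W = 15 + 3*(-662) = 15 - 1986 = -1971)
d(n) = -5 + n (d(n) = n - 1*5 = n - 5 = -5 + n)
d(W) + 485751 = (-5 - 1971) + 485751 = -1976 + 485751 = 483775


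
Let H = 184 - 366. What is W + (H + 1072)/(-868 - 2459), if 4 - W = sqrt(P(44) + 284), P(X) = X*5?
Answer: 12418/3327 - 6*sqrt(14) ≈ -18.717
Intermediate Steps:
H = -182
P(X) = 5*X
W = 4 - 6*sqrt(14) (W = 4 - sqrt(5*44 + 284) = 4 - sqrt(220 + 284) = 4 - sqrt(504) = 4 - 6*sqrt(14) ≈ -18.450)
W + (H + 1072)/(-868 - 2459) = (4 - 6*sqrt(14)) + (-182 + 1072)/(-868 - 2459) = (4 - 6*sqrt(14)) + 890/(-3327) = (4 - 6*sqrt(14)) + 890*(-1/3327) = (4 - 6*sqrt(14)) - 890/3327 = 12418/3327 - 6*sqrt(14)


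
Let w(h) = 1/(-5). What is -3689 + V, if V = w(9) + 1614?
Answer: -10376/5 ≈ -2075.2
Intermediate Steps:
w(h) = -1/5
V = 8069/5 (V = -1/5 + 1614 = 8069/5 ≈ 1613.8)
-3689 + V = -3689 + 8069/5 = -10376/5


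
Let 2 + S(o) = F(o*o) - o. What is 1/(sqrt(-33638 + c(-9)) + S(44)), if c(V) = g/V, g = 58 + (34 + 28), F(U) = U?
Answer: 405/772661 - I*sqrt(302862)/10817254 ≈ 0.00052416 - 5.0875e-5*I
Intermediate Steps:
S(o) = -2 + o**2 - o (S(o) = -2 + (o*o - o) = -2 + (o**2 - o) = -2 + o**2 - o)
g = 120 (g = 58 + 62 = 120)
c(V) = 120/V
1/(sqrt(-33638 + c(-9)) + S(44)) = 1/(sqrt(-33638 + 120/(-9)) + (-2 + 44**2 - 1*44)) = 1/(sqrt(-33638 + 120*(-1/9)) + (-2 + 1936 - 44)) = 1/(sqrt(-33638 - 40/3) + 1890) = 1/(sqrt(-100954/3) + 1890) = 1/(I*sqrt(302862)/3 + 1890) = 1/(1890 + I*sqrt(302862)/3)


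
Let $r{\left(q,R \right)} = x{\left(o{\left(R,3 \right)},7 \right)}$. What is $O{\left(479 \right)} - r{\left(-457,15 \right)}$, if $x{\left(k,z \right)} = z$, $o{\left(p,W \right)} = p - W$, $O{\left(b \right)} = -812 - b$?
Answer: $-1298$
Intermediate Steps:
$r{\left(q,R \right)} = 7$
$O{\left(479 \right)} - r{\left(-457,15 \right)} = \left(-812 - 479\right) - 7 = -1291 - 7 = -1298$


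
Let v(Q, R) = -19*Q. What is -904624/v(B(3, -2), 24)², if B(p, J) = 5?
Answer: -904624/9025 ≈ -100.24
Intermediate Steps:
-904624/v(B(3, -2), 24)² = -904624/((-19*5)²) = -904624/((-95)²) = -904624/9025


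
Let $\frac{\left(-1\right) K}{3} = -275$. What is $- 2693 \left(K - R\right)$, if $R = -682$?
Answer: $-4058351$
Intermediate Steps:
$K = 825$ ($K = \left(-3\right) \left(-275\right) = 825$)
$- 2693 \left(K - R\right) = - 2693 \left(825 - -682\right) = - 2693 \left(825 + 682\right) = \left(-2693\right) 1507 = -4058351$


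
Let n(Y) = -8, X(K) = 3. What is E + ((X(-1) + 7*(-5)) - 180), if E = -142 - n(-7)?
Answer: -346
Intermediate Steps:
E = -134 (E = -142 - 1*(-8) = -142 + 8 = -134)
E + ((X(-1) + 7*(-5)) - 180) = -134 + ((3 + 7*(-5)) - 180) = -134 + ((3 - 35) - 180) = -134 + (-32 - 180) = -134 - 212 = -346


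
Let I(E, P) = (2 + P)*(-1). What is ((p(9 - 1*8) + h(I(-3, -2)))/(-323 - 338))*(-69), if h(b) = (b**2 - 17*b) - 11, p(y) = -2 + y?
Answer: -828/661 ≈ -1.2526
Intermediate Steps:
I(E, P) = -2 - P
h(b) = -11 + b**2 - 17*b
((p(9 - 1*8) + h(I(-3, -2)))/(-323 - 338))*(-69) = (((-2 + (9 - 1*8)) + (-11 + (-2 - 1*(-2))**2 - 17*(-2 - 1*(-2))))/(-323 - 338))*(-69) = (((-2 + (9 - 8)) + (-11 + (-2 + 2)**2 - 17*(-2 + 2)))/(-661))*(-69) = (((-2 + 1) + (-11 + 0**2 - 17*0))*(-1/661))*(-69) = ((-1 + (-11 + 0 + 0))*(-1/661))*(-69) = ((-1 - 11)*(-1/661))*(-69) = -12*(-1/661)*(-69) = (12/661)*(-69) = -828/661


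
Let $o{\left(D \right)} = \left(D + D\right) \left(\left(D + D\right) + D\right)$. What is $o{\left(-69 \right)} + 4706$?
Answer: $33272$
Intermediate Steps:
$o{\left(D \right)} = 6 D^{2}$ ($o{\left(D \right)} = 2 D \left(2 D + D\right) = 2 D 3 D = 6 D^{2}$)
$o{\left(-69 \right)} + 4706 = 6 \left(-69\right)^{2} + 4706 = 6 \cdot 4761 + 4706 = 28566 + 4706 = 33272$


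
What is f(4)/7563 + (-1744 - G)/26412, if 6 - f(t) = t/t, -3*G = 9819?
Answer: 1299543/22194884 ≈ 0.058551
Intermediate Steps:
G = -3273 (G = -⅓*9819 = -3273)
f(t) = 5 (f(t) = 6 - t/t = 6 - 1*1 = 6 - 1 = 5)
f(4)/7563 + (-1744 - G)/26412 = 5/7563 + (-1744 - 1*(-3273))/26412 = 5*(1/7563) + (-1744 + 3273)*(1/26412) = 5/7563 + 1529*(1/26412) = 5/7563 + 1529/26412 = 1299543/22194884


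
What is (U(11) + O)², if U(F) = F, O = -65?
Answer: 2916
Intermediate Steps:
(U(11) + O)² = (11 - 65)² = (-54)² = 2916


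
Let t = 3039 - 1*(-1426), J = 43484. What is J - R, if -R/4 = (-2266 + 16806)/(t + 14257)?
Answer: 407082804/9361 ≈ 43487.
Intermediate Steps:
t = 4465 (t = 3039 + 1426 = 4465)
R = -29080/9361 (R = -4*(-2266 + 16806)/(4465 + 14257) = -58160/18722 = -4*7270/9361 = -29080/9361 ≈ -3.1065)
J - R = 43484 - 1*(-29080/9361) = 43484 + 29080/9361 = 407082804/9361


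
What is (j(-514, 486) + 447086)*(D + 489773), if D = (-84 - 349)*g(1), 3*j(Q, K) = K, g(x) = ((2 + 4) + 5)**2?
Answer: 195617330240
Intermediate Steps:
g(x) = 121 (g(x) = (6 + 5)**2 = 11**2 = 121)
j(Q, K) = K/3
D = -52393 (D = (-84 - 349)*121 = -433*121 = -52393)
(j(-514, 486) + 447086)*(D + 489773) = ((1/3)*486 + 447086)*(-52393 + 489773) = (162 + 447086)*437380 = 447248*437380 = 195617330240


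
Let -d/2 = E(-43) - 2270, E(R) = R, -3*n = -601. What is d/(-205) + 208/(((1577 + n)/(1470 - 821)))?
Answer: 14588562/273265 ≈ 53.386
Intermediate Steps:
n = 601/3 (n = -⅓*(-601) = 601/3 ≈ 200.33)
d = 4626 (d = -2*(-43 - 2270) = -2*(-2313) = 4626)
d/(-205) + 208/(((1577 + n)/(1470 - 821))) = 4626/(-205) + 208/(((1577 + 601/3)/(1470 - 821))) = 4626*(-1/205) + 208/(((5332/3)/649)) = -4626/205 + 208/(((5332/3)*(1/649))) = -4626/205 + 208/(5332/1947) = -4626/205 + 208*(1947/5332) = -4626/205 + 101244/1333 = 14588562/273265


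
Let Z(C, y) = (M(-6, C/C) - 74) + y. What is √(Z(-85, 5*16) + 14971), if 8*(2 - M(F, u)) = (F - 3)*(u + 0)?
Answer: √239682/4 ≈ 122.39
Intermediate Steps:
M(F, u) = 2 - u*(-3 + F)/8 (M(F, u) = 2 - (F - 3)*(u + 0)/8 = 2 - (-3 + F)*u/8 = 2 - u*(-3 + F)/8)
Z(C, y) = -567/8 + y (Z(C, y) = ((2 + 3*(C/C)/8 - ⅛*(-6)*C/C) - 74) + y = ((2 + (3/8)*1 - ⅛*(-6)*1) - 74) + y = ((2 + 3/8 + ¾) - 74) + y = (25/8 - 74) + y = -567/8 + y)
√(Z(-85, 5*16) + 14971) = √((-567/8 + 5*16) + 14971) = √((-567/8 + 80) + 14971) = √(73/8 + 14971) = √(119841/8) = √239682/4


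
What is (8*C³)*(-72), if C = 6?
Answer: -124416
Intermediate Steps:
(8*C³)*(-72) = (8*6³)*(-72) = (8*216)*(-72) = 1728*(-72) = -124416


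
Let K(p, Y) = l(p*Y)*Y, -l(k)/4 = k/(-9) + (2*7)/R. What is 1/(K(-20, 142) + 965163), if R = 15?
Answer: 45/35342879 ≈ 1.2732e-6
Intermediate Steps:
l(k) = -56/15 + 4*k/9 (l(k) = -4*(k/(-9) + (2*7)/15) = -4*(k*(-⅑) + 14*(1/15)) = -4*(-k/9 + 14/15) = -4*(14/15 - k/9) = -56/15 + 4*k/9)
K(p, Y) = Y*(-56/15 + 4*Y*p/9) (K(p, Y) = (-56/15 + 4*(p*Y)/9)*Y = (-56/15 + 4*(Y*p)/9)*Y = (-56/15 + 4*Y*p/9)*Y = Y*(-56/15 + 4*Y*p/9))
1/(K(-20, 142) + 965163) = 1/((4/45)*142*(-42 + 5*142*(-20)) + 965163) = 1/((4/45)*142*(-42 - 14200) + 965163) = 1/((4/45)*142*(-14242) + 965163) = 1/(-8089456/45 + 965163) = 1/(35342879/45) = 45/35342879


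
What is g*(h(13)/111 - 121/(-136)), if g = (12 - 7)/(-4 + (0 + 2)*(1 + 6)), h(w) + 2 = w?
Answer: 14927/30192 ≈ 0.49440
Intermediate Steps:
h(w) = -2 + w
g = ½ (g = 5/(-4 + 2*7) = 5/(-4 + 14) = 5/10 = 5*(⅒) = ½ ≈ 0.50000)
g*(h(13)/111 - 121/(-136)) = ((-2 + 13)/111 - 121/(-136))/2 = (11*(1/111) - 121*(-1/136))/2 = (11/111 + 121/136)/2 = (½)*(14927/15096) = 14927/30192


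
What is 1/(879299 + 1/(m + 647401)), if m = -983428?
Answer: 336027/295468205072 ≈ 1.1373e-6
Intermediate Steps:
1/(879299 + 1/(m + 647401)) = 1/(879299 + 1/(-983428 + 647401)) = 1/(879299 + 1/(-336027)) = 1/(879299 - 1/336027) = 1/(295468205072/336027) = 336027/295468205072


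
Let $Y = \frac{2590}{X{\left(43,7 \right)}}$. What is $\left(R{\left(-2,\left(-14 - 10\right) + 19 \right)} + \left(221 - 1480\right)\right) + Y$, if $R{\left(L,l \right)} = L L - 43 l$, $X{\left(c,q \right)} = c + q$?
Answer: $- \frac{4941}{5} \approx -988.2$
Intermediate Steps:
$R{\left(L,l \right)} = L^{2} - 43 l$
$Y = \frac{259}{5}$ ($Y = \frac{2590}{43 + 7} = \frac{2590}{50} = 2590 \cdot \frac{1}{50} = \frac{259}{5} \approx 51.8$)
$\left(R{\left(-2,\left(-14 - 10\right) + 19 \right)} + \left(221 - 1480\right)\right) + Y = \left(\left(\left(-2\right)^{2} - 43 \left(\left(-14 - 10\right) + 19\right)\right) + \left(221 - 1480\right)\right) + \frac{259}{5} = \left(\left(4 - 43 \left(-24 + 19\right)\right) - 1259\right) + \frac{259}{5} = \left(\left(4 - -215\right) - 1259\right) + \frac{259}{5} = \left(\left(4 + 215\right) - 1259\right) + \frac{259}{5} = \left(219 - 1259\right) + \frac{259}{5} = -1040 + \frac{259}{5} = - \frac{4941}{5}$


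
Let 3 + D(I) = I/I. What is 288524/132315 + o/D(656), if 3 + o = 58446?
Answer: -7732308497/264630 ≈ -29219.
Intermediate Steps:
o = 58443 (o = -3 + 58446 = 58443)
D(I) = -2 (D(I) = -3 + I/I = -3 + 1 = -2)
288524/132315 + o/D(656) = 288524/132315 + 58443/(-2) = 288524*(1/132315) + 58443*(-½) = 288524/132315 - 58443/2 = -7732308497/264630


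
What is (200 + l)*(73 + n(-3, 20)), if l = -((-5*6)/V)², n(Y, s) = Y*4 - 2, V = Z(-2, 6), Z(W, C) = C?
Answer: 10325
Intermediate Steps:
V = 6
n(Y, s) = -2 + 4*Y (n(Y, s) = 4*Y - 2 = -2 + 4*Y)
l = -25 (l = -(-5*6/6)² = -(-30*⅙)² = -1*(-5)² = -1*25 = -25)
(200 + l)*(73 + n(-3, 20)) = (200 - 25)*(73 + (-2 + 4*(-3))) = 175*(73 + (-2 - 12)) = 175*(73 - 14) = 175*59 = 10325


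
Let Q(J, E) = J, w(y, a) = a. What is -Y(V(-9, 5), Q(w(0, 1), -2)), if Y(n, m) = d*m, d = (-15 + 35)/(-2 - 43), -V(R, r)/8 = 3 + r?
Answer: 4/9 ≈ 0.44444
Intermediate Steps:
V(R, r) = -24 - 8*r (V(R, r) = -8*(3 + r) = -24 - 8*r)
d = -4/9 (d = 20/(-45) = 20*(-1/45) = -4/9 ≈ -0.44444)
Y(n, m) = -4*m/9
-Y(V(-9, 5), Q(w(0, 1), -2)) = -(-4)/9 = -1*(-4/9) = 4/9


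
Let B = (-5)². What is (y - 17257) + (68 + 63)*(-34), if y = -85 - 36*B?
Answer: -22696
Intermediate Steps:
B = 25
y = -985 (y = -85 - 36*25 = -85 - 900 = -985)
(y - 17257) + (68 + 63)*(-34) = (-985 - 17257) + (68 + 63)*(-34) = -18242 + 131*(-34) = -18242 - 4454 = -22696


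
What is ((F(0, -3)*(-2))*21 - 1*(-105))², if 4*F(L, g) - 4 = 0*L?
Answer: 3969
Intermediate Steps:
F(L, g) = 1 (F(L, g) = 1 + (0*L)/4 = 1 + (¼)*0 = 1 + 0 = 1)
((F(0, -3)*(-2))*21 - 1*(-105))² = ((1*(-2))*21 - 1*(-105))² = (-2*21 + 105)² = (-42 + 105)² = 63² = 3969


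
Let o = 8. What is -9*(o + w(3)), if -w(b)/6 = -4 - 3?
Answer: -450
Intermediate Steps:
w(b) = 42 (w(b) = -6*(-4 - 3) = -6*(-7) = 42)
-9*(o + w(3)) = -9*(8 + 42) = -9*50 = -450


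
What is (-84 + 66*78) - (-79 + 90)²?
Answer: 4943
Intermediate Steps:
(-84 + 66*78) - (-79 + 90)² = (-84 + 5148) - 1*11² = 5064 - 1*121 = 5064 - 121 = 4943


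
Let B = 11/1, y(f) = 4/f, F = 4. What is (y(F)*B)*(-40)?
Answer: -440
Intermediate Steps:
B = 11 (B = 11*1 = 11)
(y(F)*B)*(-40) = ((4/4)*11)*(-40) = ((4*(¼))*11)*(-40) = (1*11)*(-40) = 11*(-40) = -440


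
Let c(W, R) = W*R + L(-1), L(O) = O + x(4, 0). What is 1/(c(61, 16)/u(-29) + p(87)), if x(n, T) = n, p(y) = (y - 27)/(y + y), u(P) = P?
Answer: -29/969 ≈ -0.029928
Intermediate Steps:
p(y) = (-27 + y)/(2*y) (p(y) = (-27 + y)/((2*y)) = (-27 + y)*(1/(2*y)) = (-27 + y)/(2*y))
L(O) = 4 + O (L(O) = O + 4 = 4 + O)
c(W, R) = 3 + R*W (c(W, R) = W*R + (4 - 1) = R*W + 3 = 3 + R*W)
1/(c(61, 16)/u(-29) + p(87)) = 1/((3 + 16*61)/(-29) + (½)*(-27 + 87)/87) = 1/((3 + 976)*(-1/29) + (½)*(1/87)*60) = 1/(979*(-1/29) + 10/29) = 1/(-979/29 + 10/29) = 1/(-969/29) = -29/969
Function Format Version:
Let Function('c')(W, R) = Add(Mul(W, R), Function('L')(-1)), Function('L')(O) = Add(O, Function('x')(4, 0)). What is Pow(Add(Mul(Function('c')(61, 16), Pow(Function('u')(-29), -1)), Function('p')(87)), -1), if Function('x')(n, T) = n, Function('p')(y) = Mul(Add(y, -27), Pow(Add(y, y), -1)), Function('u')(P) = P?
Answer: Rational(-29, 969) ≈ -0.029928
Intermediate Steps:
Function('p')(y) = Mul(Rational(1, 2), Pow(y, -1), Add(-27, y)) (Function('p')(y) = Mul(Add(-27, y), Pow(Mul(2, y), -1)) = Mul(Add(-27, y), Mul(Rational(1, 2), Pow(y, -1))) = Mul(Rational(1, 2), Pow(y, -1), Add(-27, y)))
Function('L')(O) = Add(4, O) (Function('L')(O) = Add(O, 4) = Add(4, O))
Function('c')(W, R) = Add(3, Mul(R, W)) (Function('c')(W, R) = Add(Mul(W, R), Add(4, -1)) = Add(Mul(R, W), 3) = Add(3, Mul(R, W)))
Pow(Add(Mul(Function('c')(61, 16), Pow(Function('u')(-29), -1)), Function('p')(87)), -1) = Pow(Add(Mul(Add(3, Mul(16, 61)), Pow(-29, -1)), Mul(Rational(1, 2), Pow(87, -1), Add(-27, 87))), -1) = Pow(Add(Mul(Add(3, 976), Rational(-1, 29)), Mul(Rational(1, 2), Rational(1, 87), 60)), -1) = Pow(Add(Mul(979, Rational(-1, 29)), Rational(10, 29)), -1) = Pow(Add(Rational(-979, 29), Rational(10, 29)), -1) = Pow(Rational(-969, 29), -1) = Rational(-29, 969)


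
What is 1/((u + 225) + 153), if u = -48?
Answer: 1/330 ≈ 0.0030303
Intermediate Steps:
1/((u + 225) + 153) = 1/((-48 + 225) + 153) = 1/(177 + 153) = 1/330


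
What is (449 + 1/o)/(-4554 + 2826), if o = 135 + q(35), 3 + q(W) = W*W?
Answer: -101549/390816 ≈ -0.25984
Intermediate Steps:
q(W) = -3 + W² (q(W) = -3 + W*W = -3 + W²)
o = 1357 (o = 135 + (-3 + 35²) = 135 + (-3 + 1225) = 135 + 1222 = 1357)
(449 + 1/o)/(-4554 + 2826) = (449 + 1/1357)/(-4554 + 2826) = (449 + 1/1357)/(-1728) = (609294/1357)*(-1/1728) = -101549/390816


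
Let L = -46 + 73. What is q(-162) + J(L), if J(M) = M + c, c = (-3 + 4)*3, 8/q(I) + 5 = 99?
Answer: 1414/47 ≈ 30.085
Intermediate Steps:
q(I) = 4/47 (q(I) = 8/(-5 + 99) = 8/94 = 8*(1/94) = 4/47)
c = 3 (c = 1*3 = 3)
L = 27
J(M) = 3 + M (J(M) = M + 3 = 3 + M)
q(-162) + J(L) = 4/47 + (3 + 27) = 4/47 + 30 = 1414/47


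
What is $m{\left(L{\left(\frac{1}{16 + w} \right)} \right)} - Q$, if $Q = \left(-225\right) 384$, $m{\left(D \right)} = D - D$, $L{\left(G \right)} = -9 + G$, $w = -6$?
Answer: $86400$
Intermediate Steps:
$m{\left(D \right)} = 0$
$Q = -86400$
$m{\left(L{\left(\frac{1}{16 + w} \right)} \right)} - Q = 0 - -86400 = 0 + 86400 = 86400$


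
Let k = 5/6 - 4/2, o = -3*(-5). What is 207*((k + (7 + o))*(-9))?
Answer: -77625/2 ≈ -38813.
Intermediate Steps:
o = 15
k = -7/6 (k = 5*(1/6) - 4*1/2 = 5/6 - 2 = -7/6 ≈ -1.1667)
207*((k + (7 + o))*(-9)) = 207*((-7/6 + (7 + 15))*(-9)) = 207*((-7/6 + 22)*(-9)) = 207*((125/6)*(-9)) = 207*(-375/2) = -77625/2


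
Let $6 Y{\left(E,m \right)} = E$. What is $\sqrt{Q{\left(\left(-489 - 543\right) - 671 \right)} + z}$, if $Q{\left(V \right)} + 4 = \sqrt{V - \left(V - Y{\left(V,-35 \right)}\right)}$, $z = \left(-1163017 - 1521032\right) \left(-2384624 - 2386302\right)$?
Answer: $\frac{\sqrt{460994369737320 + 6 i \sqrt{10218}}}{6} \approx 3.5785 \cdot 10^{6} + 2.354 \cdot 10^{-6} i$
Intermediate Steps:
$Y{\left(E,m \right)} = \frac{E}{6}$
$z = 12805399159374$ ($z = \left(-2684049\right) \left(-4770926\right) = 12805399159374$)
$Q{\left(V \right)} = -4 + \frac{\sqrt{6} \sqrt{V}}{6}$ ($Q{\left(V \right)} = -4 + \sqrt{V + \left(\frac{V}{6} - V\right)} = -4 + \sqrt{V - \frac{5 V}{6}} = -4 + \sqrt{\frac{V}{6}} = -4 + \frac{\sqrt{6} \sqrt{V}}{6}$)
$\sqrt{Q{\left(\left(-489 - 543\right) - 671 \right)} + z} = \sqrt{\left(-4 + \frac{\sqrt{6} \sqrt{\left(-489 - 543\right) - 671}}{6}\right) + 12805399159374} = \sqrt{\left(-4 + \frac{\sqrt{6} \sqrt{-1032 - 671}}{6}\right) + 12805399159374} = \sqrt{\left(-4 + \frac{\sqrt{6} \sqrt{-1703}}{6}\right) + 12805399159374} = \sqrt{\left(-4 + \frac{\sqrt{6} i \sqrt{1703}}{6}\right) + 12805399159374} = \sqrt{\left(-4 + \frac{i \sqrt{10218}}{6}\right) + 12805399159374} = \sqrt{12805399159370 + \frac{i \sqrt{10218}}{6}}$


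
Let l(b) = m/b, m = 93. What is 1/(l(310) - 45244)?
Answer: -10/452437 ≈ -2.2103e-5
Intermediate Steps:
l(b) = 93/b
1/(l(310) - 45244) = 1/(93/310 - 45244) = 1/(93*(1/310) - 45244) = 1/(3/10 - 45244) = 1/(-452437/10) = -10/452437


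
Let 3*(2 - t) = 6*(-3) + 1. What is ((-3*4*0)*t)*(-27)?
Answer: 0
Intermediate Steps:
t = 23/3 (t = 2 - (6*(-3) + 1)/3 = 2 - (-18 + 1)/3 = 2 - 1/3*(-17) = 2 + 17/3 = 23/3 ≈ 7.6667)
((-3*4*0)*t)*(-27) = ((-3*4*0)*(23/3))*(-27) = (-12*0*(23/3))*(-27) = (0*(23/3))*(-27) = 0*(-27) = 0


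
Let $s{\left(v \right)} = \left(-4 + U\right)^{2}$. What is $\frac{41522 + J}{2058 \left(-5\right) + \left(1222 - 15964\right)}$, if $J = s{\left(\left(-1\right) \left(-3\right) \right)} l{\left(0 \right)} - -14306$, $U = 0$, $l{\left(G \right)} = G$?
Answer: $- \frac{13957}{6258} \approx -2.2303$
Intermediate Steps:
$s{\left(v \right)} = 16$ ($s{\left(v \right)} = \left(-4 + 0\right)^{2} = \left(-4\right)^{2} = 16$)
$J = 14306$ ($J = 16 \cdot 0 - -14306 = 0 + 14306 = 14306$)
$\frac{41522 + J}{2058 \left(-5\right) + \left(1222 - 15964\right)} = \frac{41522 + 14306}{2058 \left(-5\right) + \left(1222 - 15964\right)} = \frac{55828}{-10290 - 14742} = \frac{55828}{-25032} = 55828 \left(- \frac{1}{25032}\right) = - \frac{13957}{6258}$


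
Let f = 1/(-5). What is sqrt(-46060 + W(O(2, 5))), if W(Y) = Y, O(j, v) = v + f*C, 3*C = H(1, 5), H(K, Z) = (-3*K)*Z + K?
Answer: I*sqrt(10362165)/15 ≈ 214.6*I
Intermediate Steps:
H(K, Z) = K - 3*K*Z (H(K, Z) = -3*K*Z + K = K - 3*K*Z)
C = -14/3 (C = (1*(1 - 3*5))/3 = (1*(1 - 15))/3 = (1*(-14))/3 = (1/3)*(-14) = -14/3 ≈ -4.6667)
f = -1/5 ≈ -0.20000
O(j, v) = 14/15 + v (O(j, v) = v - 1/5*(-14/3) = v + 14/15 = 14/15 + v)
sqrt(-46060 + W(O(2, 5))) = sqrt(-46060 + (14/15 + 5)) = sqrt(-46060 + 89/15) = sqrt(-690811/15) = I*sqrt(10362165)/15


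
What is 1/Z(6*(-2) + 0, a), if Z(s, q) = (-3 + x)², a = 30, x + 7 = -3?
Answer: 1/169 ≈ 0.0059172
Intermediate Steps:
x = -10 (x = -7 - 3 = -10)
Z(s, q) = 169 (Z(s, q) = (-3 - 10)² = (-13)² = 169)
1/Z(6*(-2) + 0, a) = 1/169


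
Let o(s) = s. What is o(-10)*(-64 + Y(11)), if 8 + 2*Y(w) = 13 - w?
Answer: 670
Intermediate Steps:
Y(w) = 5/2 - w/2 (Y(w) = -4 + (13 - w)/2 = -4 + (13/2 - w/2) = 5/2 - w/2)
o(-10)*(-64 + Y(11)) = -10*(-64 + (5/2 - ½*11)) = -10*(-64 + (5/2 - 11/2)) = -10*(-64 - 3) = -10*(-67) = 670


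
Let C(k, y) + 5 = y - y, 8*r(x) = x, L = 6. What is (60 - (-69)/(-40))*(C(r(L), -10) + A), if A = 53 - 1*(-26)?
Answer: 86247/20 ≈ 4312.4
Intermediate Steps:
r(x) = x/8
C(k, y) = -5 (C(k, y) = -5 + (y - y) = -5 + 0 = -5)
A = 79 (A = 53 + 26 = 79)
(60 - (-69)/(-40))*(C(r(L), -10) + A) = (60 - (-69)/(-40))*(-5 + 79) = (60 - (-69)*(-1)/40)*74 = (60 - 1*69/40)*74 = (60 - 69/40)*74 = (2331/40)*74 = 86247/20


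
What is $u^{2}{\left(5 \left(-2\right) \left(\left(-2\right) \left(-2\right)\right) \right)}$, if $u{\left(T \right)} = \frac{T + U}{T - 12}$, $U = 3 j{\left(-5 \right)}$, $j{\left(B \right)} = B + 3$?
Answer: $\frac{529}{676} \approx 0.78254$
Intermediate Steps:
$j{\left(B \right)} = 3 + B$
$U = -6$ ($U = 3 \left(3 - 5\right) = 3 \left(-2\right) = -6$)
$u{\left(T \right)} = \frac{-6 + T}{-12 + T}$ ($u{\left(T \right)} = \frac{T - 6}{T - 12} = \frac{-6 + T}{-12 + T}$)
$u^{2}{\left(5 \left(-2\right) \left(\left(-2\right) \left(-2\right)\right) \right)} = \left(\frac{-6 + 5 \left(-2\right) \left(\left(-2\right) \left(-2\right)\right)}{-12 + 5 \left(-2\right) \left(\left(-2\right) \left(-2\right)\right)}\right)^{2} = \left(\frac{-6 - 40}{-12 - 40}\right)^{2} = \left(\frac{1}{-52} \left(-46\right)\right)^{2} = \left(\left(- \frac{1}{52}\right) \left(-46\right)\right)^{2} = \left(\frac{23}{26}\right)^{2} = \frac{529}{676}$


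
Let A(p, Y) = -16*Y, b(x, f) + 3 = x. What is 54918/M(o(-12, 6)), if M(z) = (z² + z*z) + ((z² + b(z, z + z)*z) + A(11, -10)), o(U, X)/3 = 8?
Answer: 27459/1196 ≈ 22.959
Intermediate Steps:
o(U, X) = 24 (o(U, X) = 3*8 = 24)
b(x, f) = -3 + x
M(z) = 160 + 3*z² + z*(-3 + z) (M(z) = (z² + z*z) + ((z² + (-3 + z)*z) - 16*(-10)) = (z² + z²) + ((z² + z*(-3 + z)) + 160) = 2*z² + (160 + z² + z*(-3 + z)) = 160 + 3*z² + z*(-3 + z))
54918/M(o(-12, 6)) = 54918/(160 - 3*24 + 4*24²) = 54918/(160 - 72 + 4*576) = 54918/(160 - 72 + 2304) = 54918/2392 = 54918*(1/2392) = 27459/1196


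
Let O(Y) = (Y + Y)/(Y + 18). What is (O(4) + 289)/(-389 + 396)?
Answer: 3183/77 ≈ 41.338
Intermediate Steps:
O(Y) = 2*Y/(18 + Y) (O(Y) = (2*Y)/(18 + Y) = 2*Y/(18 + Y))
(O(4) + 289)/(-389 + 396) = (2*4/(18 + 4) + 289)/(-389 + 396) = (2*4/22 + 289)/7 = (2*4*(1/22) + 289)*(⅐) = (4/11 + 289)*(⅐) = (3183/11)*(⅐) = 3183/77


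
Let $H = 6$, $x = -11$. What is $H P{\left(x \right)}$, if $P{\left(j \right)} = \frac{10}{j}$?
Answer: $- \frac{60}{11} \approx -5.4545$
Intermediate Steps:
$H P{\left(x \right)} = 6 \frac{10}{-11} = 6 \cdot 10 \left(- \frac{1}{11}\right) = 6 \left(- \frac{10}{11}\right) = - \frac{60}{11}$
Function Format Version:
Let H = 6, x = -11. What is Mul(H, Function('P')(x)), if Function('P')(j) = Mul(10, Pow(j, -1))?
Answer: Rational(-60, 11) ≈ -5.4545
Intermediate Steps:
Mul(H, Function('P')(x)) = Mul(6, Mul(10, Pow(-11, -1))) = Mul(6, Mul(10, Rational(-1, 11))) = Mul(6, Rational(-10, 11)) = Rational(-60, 11)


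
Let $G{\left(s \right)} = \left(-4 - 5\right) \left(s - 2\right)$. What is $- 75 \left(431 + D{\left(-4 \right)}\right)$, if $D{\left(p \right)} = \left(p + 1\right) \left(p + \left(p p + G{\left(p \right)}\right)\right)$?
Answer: $-17475$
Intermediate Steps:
$G{\left(s \right)} = 18 - 9 s$ ($G{\left(s \right)} = \left(-4 - 5\right) \left(-2 + s\right) = - 9 \left(-2 + s\right) = 18 - 9 s$)
$D{\left(p \right)} = \left(1 + p\right) \left(18 + p^{2} - 8 p\right)$ ($D{\left(p \right)} = \left(p + 1\right) \left(p - \left(-18 + 9 p - p p\right)\right) = \left(1 + p\right) \left(p - \left(-18 - p^{2} + 9 p\right)\right) = \left(1 + p\right) \left(p + \left(18 + p^{2} - 9 p\right)\right) = \left(1 + p\right) \left(18 + p^{2} - 8 p\right)$)
$- 75 \left(431 + D{\left(-4 \right)}\right) = - 75 \left(431 + \left(18 + \left(-4\right)^{3} - 7 \left(-4\right)^{2} + 10 \left(-4\right)\right)\right) = - 75 \left(431 - 198\right) = \left(-75\right) 233 = -17475$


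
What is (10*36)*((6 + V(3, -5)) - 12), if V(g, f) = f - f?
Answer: -2160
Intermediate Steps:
V(g, f) = 0
(10*36)*((6 + V(3, -5)) - 12) = (10*36)*((6 + 0) - 12) = 360*(6 - 12) = 360*(-6) = -2160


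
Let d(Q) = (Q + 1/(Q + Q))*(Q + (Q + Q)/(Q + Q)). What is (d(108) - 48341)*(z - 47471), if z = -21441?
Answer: 68040220130/27 ≈ 2.5200e+9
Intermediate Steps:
d(Q) = (1 + Q)*(Q + 1/(2*Q)) (d(Q) = (Q + 1/(2*Q))*(Q + (2*Q)/((2*Q))) = (Q + 1/(2*Q))*(Q + (2*Q)*(1/(2*Q))) = (Q + 1/(2*Q))*(Q + 1) = (Q + 1/(2*Q))*(1 + Q) = (1 + Q)*(Q + 1/(2*Q)))
(d(108) - 48341)*(z - 47471) = ((1/2 + 108 + 108**2 + (1/2)/108) - 48341)*(-21441 - 47471) = ((1/2 + 108 + 11664 + (1/2)*(1/108)) - 48341)*(-68912) = ((1/2 + 108 + 11664 + 1/216) - 48341)*(-68912) = (2542861/216 - 48341)*(-68912) = -7898795/216*(-68912) = 68040220130/27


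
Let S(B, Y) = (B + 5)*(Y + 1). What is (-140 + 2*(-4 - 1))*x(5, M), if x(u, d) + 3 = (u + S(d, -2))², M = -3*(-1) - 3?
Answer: 450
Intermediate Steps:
S(B, Y) = (1 + Y)*(5 + B) (S(B, Y) = (5 + B)*(1 + Y) = (1 + Y)*(5 + B))
M = 0 (M = 3 - 3 = 0)
x(u, d) = -3 + (-5 + u - d)² (x(u, d) = -3 + (u + (5 + d + 5*(-2) + d*(-2)))² = -3 + (u + (5 + d - 10 - 2*d))² = -3 + (u + (-5 - d))² = -3 + (-5 + u - d)²)
(-140 + 2*(-4 - 1))*x(5, M) = (-140 + 2*(-4 - 1))*(-3 + (-5 + 5 - 1*0)²) = (-140 + 2*(-5))*(-3 + (-5 + 5 + 0)²) = (-140 - 10)*(-3 + 0²) = -150*(-3 + 0) = -150*(-3) = 450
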